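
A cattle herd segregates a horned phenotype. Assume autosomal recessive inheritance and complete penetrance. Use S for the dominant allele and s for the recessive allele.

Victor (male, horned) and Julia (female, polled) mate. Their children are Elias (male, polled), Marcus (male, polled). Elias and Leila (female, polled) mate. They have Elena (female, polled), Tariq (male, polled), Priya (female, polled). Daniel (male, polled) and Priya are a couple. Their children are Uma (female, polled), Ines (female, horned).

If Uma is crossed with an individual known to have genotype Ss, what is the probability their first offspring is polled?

5/6

Daniel is polled so carries S and passed s to Ines (ss), so Daniel is Ss.
Priya is polled so carries S and passed s to Ines (ss), so Priya is Ss.
Uma is a polled offspring of Daniel (Ss) × Priya (Ss), whose cross gives 1/4 SS : 1/2 Ss : 1/4 ss; conditioning on being polled, Uma is SS with probability 1/3, Ss with probability 2/3.
Summing over parental genotype combinations, P(offspring is polled) = 1/3·1 + 2/3·3/4 = 5/6.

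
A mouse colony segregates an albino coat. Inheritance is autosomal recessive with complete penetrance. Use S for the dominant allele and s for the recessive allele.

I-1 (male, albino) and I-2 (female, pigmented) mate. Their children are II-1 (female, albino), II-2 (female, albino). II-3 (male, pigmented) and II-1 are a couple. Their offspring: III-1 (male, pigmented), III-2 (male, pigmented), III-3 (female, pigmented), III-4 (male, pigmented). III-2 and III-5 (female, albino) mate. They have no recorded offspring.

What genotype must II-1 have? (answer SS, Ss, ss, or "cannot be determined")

II-1 is albino, so II-1 is ss.

ss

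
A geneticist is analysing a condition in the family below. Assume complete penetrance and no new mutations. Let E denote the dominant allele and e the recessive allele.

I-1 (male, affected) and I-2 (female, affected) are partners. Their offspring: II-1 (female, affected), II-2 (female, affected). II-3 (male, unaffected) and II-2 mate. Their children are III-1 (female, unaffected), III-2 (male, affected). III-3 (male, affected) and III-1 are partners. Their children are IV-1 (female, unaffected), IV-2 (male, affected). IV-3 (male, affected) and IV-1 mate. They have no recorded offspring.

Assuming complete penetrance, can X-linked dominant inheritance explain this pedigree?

No

Under X-linked dominant, IV-1 (unaffected, female) cannot arise from III-3 (affected) × III-1 (unaffected).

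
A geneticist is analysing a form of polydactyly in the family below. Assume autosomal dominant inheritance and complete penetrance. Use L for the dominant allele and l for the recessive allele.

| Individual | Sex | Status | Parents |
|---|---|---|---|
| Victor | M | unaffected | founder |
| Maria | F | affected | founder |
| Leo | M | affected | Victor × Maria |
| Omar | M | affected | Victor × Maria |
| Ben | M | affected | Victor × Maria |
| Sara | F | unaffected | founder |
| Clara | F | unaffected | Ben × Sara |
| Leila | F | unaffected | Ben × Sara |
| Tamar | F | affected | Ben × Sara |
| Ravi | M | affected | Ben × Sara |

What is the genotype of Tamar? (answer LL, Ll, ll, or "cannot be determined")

Ll

From phenotype alone, Tamar is LL or Ll.
Tamar is affected so carries L and received l from Sara (ll), so Tamar is Ll.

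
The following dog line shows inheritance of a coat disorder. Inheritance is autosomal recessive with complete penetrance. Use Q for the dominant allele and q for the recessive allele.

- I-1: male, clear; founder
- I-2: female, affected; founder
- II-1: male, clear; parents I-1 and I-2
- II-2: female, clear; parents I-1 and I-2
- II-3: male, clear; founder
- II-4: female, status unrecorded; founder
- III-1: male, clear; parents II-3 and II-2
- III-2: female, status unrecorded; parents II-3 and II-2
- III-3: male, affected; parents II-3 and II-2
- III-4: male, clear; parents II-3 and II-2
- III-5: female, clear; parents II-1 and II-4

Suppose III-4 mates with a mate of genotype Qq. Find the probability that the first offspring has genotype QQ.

II-3 is clear so carries Q and passed q to III-3 (qq), so II-3 is Qq.
II-2 is clear so carries Q and received q from I-2 (qq), so II-2 is Qq.
III-4 is a clear offspring of II-3 (Qq) × II-2 (Qq), whose cross gives 1/4 QQ : 1/2 Qq : 1/4 qq; conditioning on being clear, III-4 is QQ with probability 1/3, Qq with probability 2/3.
Summing over parental genotype combinations, P(offspring has genotype QQ) = 1/3·1/2 + 2/3·1/4 = 1/3.

1/3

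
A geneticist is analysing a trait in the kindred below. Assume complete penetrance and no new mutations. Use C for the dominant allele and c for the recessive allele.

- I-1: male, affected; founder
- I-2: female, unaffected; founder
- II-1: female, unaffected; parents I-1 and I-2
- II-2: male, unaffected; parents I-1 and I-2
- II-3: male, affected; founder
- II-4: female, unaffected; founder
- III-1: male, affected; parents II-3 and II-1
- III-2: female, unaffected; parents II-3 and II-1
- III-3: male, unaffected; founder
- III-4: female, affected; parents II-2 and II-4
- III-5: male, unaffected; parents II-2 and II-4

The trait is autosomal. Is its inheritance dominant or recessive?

recessive

II-2 and II-4 are both unaffected yet have an affected child III-4. Under dominance, an affected child requires at least one affected parent, so the trait cannot be dominant.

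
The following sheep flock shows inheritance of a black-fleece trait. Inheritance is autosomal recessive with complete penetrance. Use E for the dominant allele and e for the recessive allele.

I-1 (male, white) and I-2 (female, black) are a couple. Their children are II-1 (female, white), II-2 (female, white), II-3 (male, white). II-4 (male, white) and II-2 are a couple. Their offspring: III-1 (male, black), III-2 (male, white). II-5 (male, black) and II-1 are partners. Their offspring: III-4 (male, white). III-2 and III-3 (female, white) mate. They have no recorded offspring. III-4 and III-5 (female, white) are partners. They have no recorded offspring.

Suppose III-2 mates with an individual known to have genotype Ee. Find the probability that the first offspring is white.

5/6

II-4 is white so carries E and passed e to III-1 (ee), so II-4 is Ee.
II-2 is white so carries E and received e from I-2 (ee), so II-2 is Ee.
III-2 is a white offspring of II-4 (Ee) × II-2 (Ee), whose cross gives 1/4 EE : 1/2 Ee : 1/4 ee; conditioning on being white, III-2 is EE with probability 1/3, Ee with probability 2/3.
Summing over parental genotype combinations, P(offspring is white) = 1/3·1 + 2/3·3/4 = 5/6.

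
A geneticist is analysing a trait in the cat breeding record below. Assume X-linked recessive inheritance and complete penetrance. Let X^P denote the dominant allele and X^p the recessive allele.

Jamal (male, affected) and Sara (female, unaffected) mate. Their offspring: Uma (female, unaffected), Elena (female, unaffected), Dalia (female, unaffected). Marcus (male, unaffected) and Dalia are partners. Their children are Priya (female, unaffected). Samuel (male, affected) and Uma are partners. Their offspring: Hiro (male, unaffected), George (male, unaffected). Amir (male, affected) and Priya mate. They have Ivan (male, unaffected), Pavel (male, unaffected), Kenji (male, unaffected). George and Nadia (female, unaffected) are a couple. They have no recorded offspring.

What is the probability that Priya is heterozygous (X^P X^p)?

Marcus is unaffected, so Marcus is X^P Y.
Dalia is unaffected so carries P and received p from Jamal (X^p Y), so Dalia is X^P X^p.
Their cross gives offspring ratios 1/2 X^P X^P : 1/2 X^P X^p. Conditioning on Priya being unaffected, P(X^P X^p) = 1/2 / 1 = 1/2 before taking Priya's own offspring into account.
Amir is affected, so Amir is X^p Y.
Now use Priya's offspring. Probability of each recorded status — unaffected son Ivan: 1/2 if Priya is X^P X^p, 1 if X^P X^P; unaffected son Pavel: 1/2 if Priya is X^P X^p, 1 if X^P X^P; unaffected son Kenji: 1/2 if Priya is X^P X^p, 1 if X^P X^P.
Bayes: P(X^P X^p) = 1/2·1/8 / (1/2·1/8 + 1/2·1) = 1/9.

1/9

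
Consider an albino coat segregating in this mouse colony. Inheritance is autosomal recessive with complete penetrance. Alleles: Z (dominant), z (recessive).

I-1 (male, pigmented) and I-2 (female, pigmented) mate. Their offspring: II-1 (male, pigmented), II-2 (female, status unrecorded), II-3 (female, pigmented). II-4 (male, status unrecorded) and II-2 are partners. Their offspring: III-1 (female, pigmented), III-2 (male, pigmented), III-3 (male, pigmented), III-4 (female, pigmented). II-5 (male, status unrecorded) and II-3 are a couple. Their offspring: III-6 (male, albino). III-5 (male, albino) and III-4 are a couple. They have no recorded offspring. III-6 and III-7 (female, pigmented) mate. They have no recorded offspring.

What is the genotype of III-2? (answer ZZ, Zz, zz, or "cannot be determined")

cannot be determined

III-2's phenotype allows ZZ or Zz, and no parent or child forces a single allele at both positions; consistent genotype assignments exist with III-2 as ZZ or Zz.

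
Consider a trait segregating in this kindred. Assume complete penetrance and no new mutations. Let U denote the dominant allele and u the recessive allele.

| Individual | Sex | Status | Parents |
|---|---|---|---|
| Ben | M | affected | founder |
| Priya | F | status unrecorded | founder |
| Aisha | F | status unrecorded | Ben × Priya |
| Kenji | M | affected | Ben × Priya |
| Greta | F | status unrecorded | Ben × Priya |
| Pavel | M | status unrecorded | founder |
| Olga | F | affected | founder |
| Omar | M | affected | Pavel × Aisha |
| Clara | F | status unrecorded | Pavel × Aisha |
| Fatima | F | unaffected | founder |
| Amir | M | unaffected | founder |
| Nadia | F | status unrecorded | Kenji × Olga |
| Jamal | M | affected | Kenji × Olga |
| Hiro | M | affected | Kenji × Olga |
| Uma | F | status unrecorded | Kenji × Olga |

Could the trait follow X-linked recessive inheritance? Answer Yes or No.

A consistent assignment under X-linked recessive exists: Ben X^u Y, Priya X^U X^u, Aisha X^U X^u, Kenji X^u Y, Greta X^U X^u, Pavel X^U Y, Olga X^u X^u, Omar X^u Y, Clara X^U X^U, Fatima X^U X^U, Amir X^U Y, Nadia X^u X^u, Jamal X^u Y, Hiro X^u Y, Uma X^u X^u.
In this assignment every recorded phenotype matches its genotype and every non-founder's genotype is obtainable from its parents' genotypes, so the pedigree is consistent.

Yes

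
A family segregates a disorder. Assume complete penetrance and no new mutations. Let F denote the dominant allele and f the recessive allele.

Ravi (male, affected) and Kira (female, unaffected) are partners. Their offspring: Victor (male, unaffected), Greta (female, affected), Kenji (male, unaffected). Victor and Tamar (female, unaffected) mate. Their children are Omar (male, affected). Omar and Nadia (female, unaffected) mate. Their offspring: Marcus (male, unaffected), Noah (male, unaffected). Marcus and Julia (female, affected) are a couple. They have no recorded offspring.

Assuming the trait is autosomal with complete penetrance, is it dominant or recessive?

recessive

Victor and Tamar are both unaffected yet have an affected child Omar. Under dominance, an affected child requires at least one affected parent, so the trait cannot be dominant.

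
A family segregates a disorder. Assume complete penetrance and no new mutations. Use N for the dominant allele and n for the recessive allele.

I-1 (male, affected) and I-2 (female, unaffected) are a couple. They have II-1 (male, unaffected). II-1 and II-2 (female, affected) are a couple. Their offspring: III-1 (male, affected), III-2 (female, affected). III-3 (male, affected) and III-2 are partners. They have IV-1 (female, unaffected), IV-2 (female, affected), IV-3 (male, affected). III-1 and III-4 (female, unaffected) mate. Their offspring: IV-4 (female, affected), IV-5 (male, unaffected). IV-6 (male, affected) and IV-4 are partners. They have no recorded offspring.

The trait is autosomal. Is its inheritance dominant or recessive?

dominant

III-3 and III-2 are both affected yet have an unaffected child IV-1. Under a recessive model two affected parents are homozygous and every child would be affected, so the trait cannot be recessive.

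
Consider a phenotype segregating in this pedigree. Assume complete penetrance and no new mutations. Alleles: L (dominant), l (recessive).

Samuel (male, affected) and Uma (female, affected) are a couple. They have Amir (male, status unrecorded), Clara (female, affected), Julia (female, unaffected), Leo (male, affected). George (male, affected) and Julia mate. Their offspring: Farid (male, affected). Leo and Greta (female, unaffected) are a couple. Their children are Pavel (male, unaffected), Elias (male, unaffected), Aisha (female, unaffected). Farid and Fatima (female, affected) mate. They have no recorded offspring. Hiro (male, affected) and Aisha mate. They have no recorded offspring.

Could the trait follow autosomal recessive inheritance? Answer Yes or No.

No

Under autosomal recessive, Julia (unaffected, female) cannot arise from Samuel (affected) × Uma (affected).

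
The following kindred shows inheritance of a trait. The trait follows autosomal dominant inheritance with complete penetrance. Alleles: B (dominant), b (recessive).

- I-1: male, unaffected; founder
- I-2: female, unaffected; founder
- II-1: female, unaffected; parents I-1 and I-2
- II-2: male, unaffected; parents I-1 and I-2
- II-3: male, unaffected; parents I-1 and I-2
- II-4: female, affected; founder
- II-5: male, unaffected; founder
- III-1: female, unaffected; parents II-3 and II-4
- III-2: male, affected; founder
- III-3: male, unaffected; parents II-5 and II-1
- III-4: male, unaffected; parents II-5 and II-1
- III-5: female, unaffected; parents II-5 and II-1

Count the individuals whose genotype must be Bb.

Obligate heterozygotes: II-4 is affected so carries B and passed b to III-1 (bb), so II-4 is Bb.
Every other individual is either homozygous by phenotype or has at least one consistent homozygous assignment, so the count is 1.

1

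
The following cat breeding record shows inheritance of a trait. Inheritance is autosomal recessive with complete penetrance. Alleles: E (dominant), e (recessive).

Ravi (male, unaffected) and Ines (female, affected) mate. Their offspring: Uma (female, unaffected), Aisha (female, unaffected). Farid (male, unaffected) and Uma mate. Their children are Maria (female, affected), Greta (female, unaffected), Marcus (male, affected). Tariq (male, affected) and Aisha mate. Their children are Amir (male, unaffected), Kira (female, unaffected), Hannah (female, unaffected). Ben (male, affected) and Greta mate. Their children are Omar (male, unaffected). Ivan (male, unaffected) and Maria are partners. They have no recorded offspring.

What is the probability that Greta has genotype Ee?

Farid is unaffected so carries E and passed e to Maria (ee), so Farid is Ee.
Uma is unaffected so carries E and received e from Ines (ee), so Uma is Ee.
Their cross gives offspring ratios 1/4 EE : 1/2 Ee : 1/4 ee. Conditioning on Greta being unaffected, P(Ee) = 1/2 / 3/4 = 2/3 before taking Greta's own offspring into account.
Ben is affected, so Ben is ee.
Now use Greta's offspring. Probability of each recorded status — unaffected son Omar: 1/2 if Greta is Ee, 1 if EE.
Bayes: P(Ee) = 2/3·1/2 / (2/3·1/2 + 1/3·1) = 1/2.

1/2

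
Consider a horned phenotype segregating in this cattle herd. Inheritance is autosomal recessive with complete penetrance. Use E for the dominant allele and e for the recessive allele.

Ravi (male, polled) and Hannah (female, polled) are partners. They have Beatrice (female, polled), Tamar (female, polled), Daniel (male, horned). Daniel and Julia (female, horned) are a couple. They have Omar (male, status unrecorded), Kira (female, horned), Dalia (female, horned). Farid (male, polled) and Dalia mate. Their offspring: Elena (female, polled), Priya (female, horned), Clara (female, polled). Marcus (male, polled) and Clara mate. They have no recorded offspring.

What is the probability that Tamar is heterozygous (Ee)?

2/3

Ravi is polled so carries E and passed e to Daniel (ee), so Ravi is Ee.
Hannah is polled so carries E and passed e to Daniel (ee), so Hannah is Ee.
Their cross gives offspring ratios 1/4 EE : 1/2 Ee : 1/4 ee. Conditioning on Tamar being polled, P(Ee) = 1/2 / 3/4 = 2/3.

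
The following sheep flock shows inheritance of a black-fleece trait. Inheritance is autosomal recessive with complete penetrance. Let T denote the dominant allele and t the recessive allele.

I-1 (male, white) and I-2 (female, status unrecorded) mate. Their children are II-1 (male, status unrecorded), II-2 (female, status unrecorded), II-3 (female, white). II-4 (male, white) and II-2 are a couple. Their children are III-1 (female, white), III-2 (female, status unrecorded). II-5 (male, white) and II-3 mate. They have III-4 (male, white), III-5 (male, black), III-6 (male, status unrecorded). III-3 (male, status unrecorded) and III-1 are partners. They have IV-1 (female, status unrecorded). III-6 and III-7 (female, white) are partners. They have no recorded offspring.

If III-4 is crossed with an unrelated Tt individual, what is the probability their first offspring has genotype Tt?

II-5 is white so carries T and passed t to III-5 (tt), so II-5 is Tt.
II-3 is white so carries T and passed t to III-5 (tt), so II-3 is Tt.
III-4 is a white offspring of II-5 (Tt) × II-3 (Tt), whose cross gives 1/4 TT : 1/2 Tt : 1/4 tt; conditioning on being white, III-4 is TT with probability 1/3, Tt with probability 2/3.
Summing over parental genotype combinations, P(offspring has genotype Tt) = 1/3·1/2 + 2/3·1/2 = 1/2.

1/2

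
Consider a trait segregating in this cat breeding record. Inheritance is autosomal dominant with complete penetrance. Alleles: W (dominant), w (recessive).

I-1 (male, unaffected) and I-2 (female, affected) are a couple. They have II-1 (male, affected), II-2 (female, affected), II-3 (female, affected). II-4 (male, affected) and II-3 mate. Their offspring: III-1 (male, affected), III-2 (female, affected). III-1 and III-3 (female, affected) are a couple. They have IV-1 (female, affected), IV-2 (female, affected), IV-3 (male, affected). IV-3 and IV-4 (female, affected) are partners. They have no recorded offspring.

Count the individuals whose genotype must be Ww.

3

Obligate heterozygotes: II-1 is affected so carries W and received w from I-1 (ww), so II-1 is Ww; II-2 is affected so carries W and received w from I-1 (ww), so II-2 is Ww; II-3 is affected so carries W and received w from I-1 (ww), so II-3 is Ww.
Every other individual is either homozygous by phenotype or has at least one consistent homozygous assignment, so the count is 3.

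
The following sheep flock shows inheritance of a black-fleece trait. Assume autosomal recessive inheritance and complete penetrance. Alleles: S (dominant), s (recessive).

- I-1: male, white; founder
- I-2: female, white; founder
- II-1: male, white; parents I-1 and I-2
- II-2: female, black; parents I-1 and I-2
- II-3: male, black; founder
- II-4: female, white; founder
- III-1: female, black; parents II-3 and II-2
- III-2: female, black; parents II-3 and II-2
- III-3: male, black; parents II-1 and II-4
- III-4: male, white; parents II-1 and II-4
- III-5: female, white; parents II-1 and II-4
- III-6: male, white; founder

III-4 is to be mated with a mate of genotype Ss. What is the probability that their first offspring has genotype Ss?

1/2

II-1 is white so carries S and passed s to III-3 (ss), so II-1 is Ss.
II-4 is white so carries S and passed s to III-3 (ss), so II-4 is Ss.
III-4 is a white offspring of II-1 (Ss) × II-4 (Ss), whose cross gives 1/4 SS : 1/2 Ss : 1/4 ss; conditioning on being white, III-4 is SS with probability 1/3, Ss with probability 2/3.
Summing over parental genotype combinations, P(offspring has genotype Ss) = 1/3·1/2 + 2/3·1/2 = 1/2.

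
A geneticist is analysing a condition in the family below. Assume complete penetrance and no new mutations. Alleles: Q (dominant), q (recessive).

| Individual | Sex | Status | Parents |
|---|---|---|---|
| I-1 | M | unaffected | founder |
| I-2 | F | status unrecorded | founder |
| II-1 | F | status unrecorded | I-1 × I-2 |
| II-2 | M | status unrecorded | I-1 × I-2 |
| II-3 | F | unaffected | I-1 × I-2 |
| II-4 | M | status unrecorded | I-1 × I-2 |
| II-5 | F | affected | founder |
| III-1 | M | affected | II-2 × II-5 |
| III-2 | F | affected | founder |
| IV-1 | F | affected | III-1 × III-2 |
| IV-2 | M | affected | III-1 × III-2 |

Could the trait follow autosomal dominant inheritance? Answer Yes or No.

Yes

A consistent assignment under autosomal dominant exists: I-1 qq, I-2 Qq, II-1 Qq, II-2 Qq, II-3 qq, II-4 Qq, II-5 QQ, III-1 QQ, III-2 QQ, IV-1 QQ, IV-2 QQ.
In this assignment every recorded phenotype matches its genotype and every non-founder's genotype is obtainable from its parents' genotypes, so the pedigree is consistent.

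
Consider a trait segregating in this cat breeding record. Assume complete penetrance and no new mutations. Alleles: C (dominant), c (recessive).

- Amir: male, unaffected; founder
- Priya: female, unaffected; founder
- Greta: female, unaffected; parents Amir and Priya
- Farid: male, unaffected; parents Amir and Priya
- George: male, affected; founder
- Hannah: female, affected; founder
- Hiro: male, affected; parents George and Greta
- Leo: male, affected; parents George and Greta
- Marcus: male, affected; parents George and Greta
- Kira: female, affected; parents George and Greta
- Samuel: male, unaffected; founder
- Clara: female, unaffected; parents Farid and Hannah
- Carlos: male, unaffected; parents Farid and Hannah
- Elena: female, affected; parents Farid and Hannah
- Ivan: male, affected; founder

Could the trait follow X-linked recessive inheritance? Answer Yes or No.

No

Under X-linked recessive, Carlos (unaffected, male) cannot arise from Farid (unaffected) × Hannah (affected).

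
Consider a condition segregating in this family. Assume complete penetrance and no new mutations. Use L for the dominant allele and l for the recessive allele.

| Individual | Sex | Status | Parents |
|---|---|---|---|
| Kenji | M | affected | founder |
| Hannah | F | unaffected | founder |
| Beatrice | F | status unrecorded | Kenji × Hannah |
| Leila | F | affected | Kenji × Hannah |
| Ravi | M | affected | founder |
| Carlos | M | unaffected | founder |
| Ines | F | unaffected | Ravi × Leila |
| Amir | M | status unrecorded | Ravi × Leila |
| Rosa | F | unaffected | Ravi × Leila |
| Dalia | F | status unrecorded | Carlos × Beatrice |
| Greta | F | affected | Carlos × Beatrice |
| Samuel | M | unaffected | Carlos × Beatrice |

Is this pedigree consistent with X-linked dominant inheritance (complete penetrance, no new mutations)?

No

Under X-linked dominant, Ines (unaffected, female) cannot arise from Ravi (affected) × Leila (affected).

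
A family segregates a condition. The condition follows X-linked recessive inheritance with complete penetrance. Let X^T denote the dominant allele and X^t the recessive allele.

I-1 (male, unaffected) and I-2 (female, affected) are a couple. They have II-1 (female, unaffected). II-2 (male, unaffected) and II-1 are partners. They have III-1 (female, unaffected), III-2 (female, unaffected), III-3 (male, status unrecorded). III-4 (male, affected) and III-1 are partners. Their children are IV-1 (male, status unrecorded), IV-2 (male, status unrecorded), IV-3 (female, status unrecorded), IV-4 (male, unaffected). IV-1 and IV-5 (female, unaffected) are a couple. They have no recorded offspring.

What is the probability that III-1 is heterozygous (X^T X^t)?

II-2 is unaffected, so II-2 is X^T Y.
II-1 is unaffected so carries T and received t from I-2 (X^t X^t), so II-1 is X^T X^t.
Their cross gives offspring ratios 1/2 X^T X^T : 1/2 X^T X^t. Conditioning on III-1 being unaffected, P(X^T X^t) = 1/2 / 1 = 1/2 before taking III-1's own offspring into account.
III-4 is affected, so III-4 is X^t Y.
Now use III-1's offspring. Probability of each recorded status — unaffected son IV-4: 1/2 if III-1 is X^T X^t, 1 if X^T X^T. (IV-1, IV-2, IV-3: equally likely either way, so uninformative.)
Bayes: P(X^T X^t) = 1/2·1/2 / (1/2·1/2 + 1/2·1) = 1/3.

1/3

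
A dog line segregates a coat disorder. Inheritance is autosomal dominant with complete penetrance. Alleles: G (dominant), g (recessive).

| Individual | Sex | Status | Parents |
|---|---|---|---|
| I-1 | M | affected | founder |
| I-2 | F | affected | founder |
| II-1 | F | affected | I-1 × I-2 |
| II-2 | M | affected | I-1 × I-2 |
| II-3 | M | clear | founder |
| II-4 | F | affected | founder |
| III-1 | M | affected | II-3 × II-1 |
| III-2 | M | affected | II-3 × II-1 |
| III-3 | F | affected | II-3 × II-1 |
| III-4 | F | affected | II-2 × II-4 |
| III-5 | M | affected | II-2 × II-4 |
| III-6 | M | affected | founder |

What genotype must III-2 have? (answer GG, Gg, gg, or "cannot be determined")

Gg

From phenotype alone, III-2 is GG or Gg.
III-2 is affected so carries G and received g from II-3 (gg), so III-2 is Gg.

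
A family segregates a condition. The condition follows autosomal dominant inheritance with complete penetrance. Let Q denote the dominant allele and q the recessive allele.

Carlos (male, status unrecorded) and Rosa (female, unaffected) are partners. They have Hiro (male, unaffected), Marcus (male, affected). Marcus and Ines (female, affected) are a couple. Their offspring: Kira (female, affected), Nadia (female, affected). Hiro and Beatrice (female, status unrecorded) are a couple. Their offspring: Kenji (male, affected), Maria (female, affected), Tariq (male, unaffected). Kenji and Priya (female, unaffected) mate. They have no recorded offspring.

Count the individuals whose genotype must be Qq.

Obligate heterozygotes: Carlos passed Q to Marcus (Qq, whose q came from Rosa) and passed q to Hiro (qq), so Carlos is Qq; Marcus is affected so carries Q and received q from Rosa (qq), so Marcus is Qq; Beatrice passed Q to Kenji (Qq, whose q came from Hiro) and passed q to Tariq (qq), so Beatrice is Qq; Kenji is affected so carries Q and received q from Hiro (qq), so Kenji is Qq; Maria is affected so carries Q and received q from Hiro (qq), so Maria is Qq.
Every other individual is either homozygous by phenotype or has at least one consistent homozygous assignment, so the count is 5.

5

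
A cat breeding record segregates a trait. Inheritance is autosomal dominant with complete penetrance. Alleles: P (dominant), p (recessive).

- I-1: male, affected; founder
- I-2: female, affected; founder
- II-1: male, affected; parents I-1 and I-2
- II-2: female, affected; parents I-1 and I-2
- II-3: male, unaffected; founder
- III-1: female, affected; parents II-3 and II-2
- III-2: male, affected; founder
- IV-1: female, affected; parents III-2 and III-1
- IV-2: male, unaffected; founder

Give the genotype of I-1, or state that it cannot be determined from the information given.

cannot be determined

I-1's phenotype allows PP or Pp, and no parent or child forces a single allele at both positions; consistent genotype assignments exist with I-1 as PP or Pp.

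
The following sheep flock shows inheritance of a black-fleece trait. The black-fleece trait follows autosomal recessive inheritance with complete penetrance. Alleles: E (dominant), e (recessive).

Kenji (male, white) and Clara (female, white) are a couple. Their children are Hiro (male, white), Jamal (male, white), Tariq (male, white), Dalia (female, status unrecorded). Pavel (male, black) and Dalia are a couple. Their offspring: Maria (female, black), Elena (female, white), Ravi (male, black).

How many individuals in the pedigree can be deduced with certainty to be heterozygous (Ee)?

Obligate heterozygotes: Dalia passed E to Elena (Ee, whose e came from Pavel) and passed e to Maria (ee), so Dalia is Ee; Elena is white so carries E and received e from Pavel (ee), so Elena is Ee.
Every other individual is either homozygous by phenotype or has at least one consistent homozygous assignment, so the count is 2.

2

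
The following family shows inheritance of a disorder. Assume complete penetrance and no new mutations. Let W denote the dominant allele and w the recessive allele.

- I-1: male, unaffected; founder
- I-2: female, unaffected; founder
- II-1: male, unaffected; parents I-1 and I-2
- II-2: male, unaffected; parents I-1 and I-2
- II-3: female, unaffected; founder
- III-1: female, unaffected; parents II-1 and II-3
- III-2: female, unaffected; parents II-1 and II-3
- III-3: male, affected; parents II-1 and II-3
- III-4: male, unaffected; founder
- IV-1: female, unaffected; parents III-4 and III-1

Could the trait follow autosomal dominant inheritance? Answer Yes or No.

Under autosomal dominant, III-3 (affected, male) cannot arise from II-1 (unaffected) × II-3 (unaffected).

No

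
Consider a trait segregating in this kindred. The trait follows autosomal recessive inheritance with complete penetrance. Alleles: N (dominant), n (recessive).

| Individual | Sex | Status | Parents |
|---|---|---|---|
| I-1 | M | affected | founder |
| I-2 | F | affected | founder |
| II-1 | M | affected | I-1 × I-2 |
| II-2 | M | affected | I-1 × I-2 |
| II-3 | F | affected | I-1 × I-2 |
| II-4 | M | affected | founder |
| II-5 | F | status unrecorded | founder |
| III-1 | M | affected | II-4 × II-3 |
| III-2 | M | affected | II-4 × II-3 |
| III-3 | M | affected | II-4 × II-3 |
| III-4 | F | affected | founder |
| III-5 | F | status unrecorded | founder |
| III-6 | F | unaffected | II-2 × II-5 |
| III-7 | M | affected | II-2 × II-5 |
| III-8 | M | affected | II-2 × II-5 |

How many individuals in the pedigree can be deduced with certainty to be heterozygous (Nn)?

2

Obligate heterozygotes: II-5 passed N to III-6 (Nn, whose n came from II-2) and passed n to III-7 (nn), so II-5 is Nn; III-6 is unaffected so carries N and received n from II-2 (nn), so III-6 is Nn.
Every other individual is either homozygous by phenotype or has at least one consistent homozygous assignment, so the count is 2.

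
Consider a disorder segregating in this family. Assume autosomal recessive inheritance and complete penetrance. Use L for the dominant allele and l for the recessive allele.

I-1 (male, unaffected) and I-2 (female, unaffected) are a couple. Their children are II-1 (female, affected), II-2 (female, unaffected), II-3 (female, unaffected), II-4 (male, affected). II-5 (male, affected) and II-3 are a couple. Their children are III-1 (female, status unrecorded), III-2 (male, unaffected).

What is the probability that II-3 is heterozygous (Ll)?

1/2

I-1 is unaffected so carries L and passed l to II-1 (ll), so I-1 is Ll.
I-2 is unaffected so carries L and passed l to II-1 (ll), so I-2 is Ll.
Their cross gives offspring ratios 1/4 LL : 1/2 Ll : 1/4 ll. Conditioning on II-3 being unaffected, P(Ll) = 1/2 / 3/4 = 2/3 before taking II-3's own offspring into account.
II-5 is affected, so II-5 is ll.
Now use II-3's offspring. Probability of each recorded status — unaffected son III-2: 1/2 if II-3 is Ll, 1 if LL. (III-1: equally likely either way, so uninformative.)
Bayes: P(Ll) = 2/3·1/2 / (2/3·1/2 + 1/3·1) = 1/2.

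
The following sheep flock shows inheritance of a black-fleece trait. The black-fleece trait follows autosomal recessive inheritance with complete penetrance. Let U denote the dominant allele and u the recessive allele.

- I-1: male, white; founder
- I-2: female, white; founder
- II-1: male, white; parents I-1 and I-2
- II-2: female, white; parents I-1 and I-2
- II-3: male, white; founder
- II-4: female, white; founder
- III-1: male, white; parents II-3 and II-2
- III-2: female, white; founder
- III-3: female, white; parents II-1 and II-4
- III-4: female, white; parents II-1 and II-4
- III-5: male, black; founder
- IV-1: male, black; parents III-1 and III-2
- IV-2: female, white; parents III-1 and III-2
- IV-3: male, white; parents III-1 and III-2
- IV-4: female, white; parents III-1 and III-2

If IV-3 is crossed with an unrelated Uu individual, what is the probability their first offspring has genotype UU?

III-1 is white so carries U and passed u to IV-1 (uu), so III-1 is Uu.
III-2 is white so carries U and passed u to IV-1 (uu), so III-2 is Uu.
IV-3 is a white offspring of III-1 (Uu) × III-2 (Uu), whose cross gives 1/4 UU : 1/2 Uu : 1/4 uu; conditioning on being white, IV-3 is UU with probability 1/3, Uu with probability 2/3.
Summing over parental genotype combinations, P(offspring has genotype UU) = 1/3·1/2 + 2/3·1/4 = 1/3.

1/3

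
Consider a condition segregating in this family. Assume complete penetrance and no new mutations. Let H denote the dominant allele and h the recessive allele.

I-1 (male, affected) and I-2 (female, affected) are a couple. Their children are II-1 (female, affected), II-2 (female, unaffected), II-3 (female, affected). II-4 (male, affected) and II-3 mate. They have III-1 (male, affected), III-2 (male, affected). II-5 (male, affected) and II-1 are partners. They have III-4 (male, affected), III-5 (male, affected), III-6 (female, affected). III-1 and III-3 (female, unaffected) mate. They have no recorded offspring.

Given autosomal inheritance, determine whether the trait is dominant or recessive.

I-1 and I-2 are both affected yet have an unaffected child II-2. Under a recessive model two affected parents are homozygous and every child would be affected, so the trait cannot be recessive.

dominant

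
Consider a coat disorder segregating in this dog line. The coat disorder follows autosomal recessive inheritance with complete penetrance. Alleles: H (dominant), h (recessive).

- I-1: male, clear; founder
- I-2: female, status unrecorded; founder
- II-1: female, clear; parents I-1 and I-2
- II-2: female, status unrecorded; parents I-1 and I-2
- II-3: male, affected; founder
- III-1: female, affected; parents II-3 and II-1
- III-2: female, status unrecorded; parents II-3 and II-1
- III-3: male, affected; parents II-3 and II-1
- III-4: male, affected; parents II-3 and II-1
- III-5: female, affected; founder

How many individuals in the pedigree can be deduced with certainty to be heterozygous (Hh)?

Obligate heterozygotes: II-1 is clear so carries H and passed h to III-1 (hh), so II-1 is Hh.
Every other individual is either homozygous by phenotype or has at least one consistent homozygous assignment, so the count is 1.

1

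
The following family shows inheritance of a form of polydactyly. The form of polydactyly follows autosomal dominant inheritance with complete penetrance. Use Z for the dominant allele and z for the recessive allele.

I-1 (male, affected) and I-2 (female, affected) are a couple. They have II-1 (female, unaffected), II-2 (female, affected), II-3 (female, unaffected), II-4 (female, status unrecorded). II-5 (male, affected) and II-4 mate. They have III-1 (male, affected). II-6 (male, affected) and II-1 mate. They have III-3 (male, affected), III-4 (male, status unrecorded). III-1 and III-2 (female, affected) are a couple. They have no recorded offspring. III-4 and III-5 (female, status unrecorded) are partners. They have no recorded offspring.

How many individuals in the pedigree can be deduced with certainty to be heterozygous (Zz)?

3

Obligate heterozygotes: I-1 is affected so carries Z and passed z to II-1 (zz), so I-1 is Zz; I-2 is affected so carries Z and passed z to II-1 (zz), so I-2 is Zz; III-3 is affected so carries Z and received z from II-1 (zz), so III-3 is Zz.
Every other individual is either homozygous by phenotype or has at least one consistent homozygous assignment, so the count is 3.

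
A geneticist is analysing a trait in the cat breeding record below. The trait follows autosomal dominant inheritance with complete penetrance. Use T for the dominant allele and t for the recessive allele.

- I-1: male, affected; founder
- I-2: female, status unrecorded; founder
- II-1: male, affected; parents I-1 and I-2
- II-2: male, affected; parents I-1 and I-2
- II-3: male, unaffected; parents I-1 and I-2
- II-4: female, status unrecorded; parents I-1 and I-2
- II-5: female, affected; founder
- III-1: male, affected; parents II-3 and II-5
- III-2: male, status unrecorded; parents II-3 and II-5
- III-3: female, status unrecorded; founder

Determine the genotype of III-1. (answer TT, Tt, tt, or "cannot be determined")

Tt

From phenotype alone, III-1 is TT or Tt.
III-1 is affected so carries T and received t from II-3 (tt), so III-1 is Tt.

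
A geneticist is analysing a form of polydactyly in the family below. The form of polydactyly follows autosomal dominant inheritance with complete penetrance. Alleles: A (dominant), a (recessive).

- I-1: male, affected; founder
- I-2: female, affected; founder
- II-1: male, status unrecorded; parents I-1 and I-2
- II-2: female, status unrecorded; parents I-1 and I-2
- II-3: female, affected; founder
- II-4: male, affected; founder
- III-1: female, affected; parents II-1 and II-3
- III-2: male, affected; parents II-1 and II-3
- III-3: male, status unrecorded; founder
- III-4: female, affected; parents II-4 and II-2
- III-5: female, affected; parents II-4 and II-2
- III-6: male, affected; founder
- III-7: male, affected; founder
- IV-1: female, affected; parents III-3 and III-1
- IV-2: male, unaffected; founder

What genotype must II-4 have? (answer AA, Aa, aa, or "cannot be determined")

II-4's phenotype allows AA or Aa, and no parent or child forces a single allele at both positions; consistent genotype assignments exist with II-4 as AA or Aa.

cannot be determined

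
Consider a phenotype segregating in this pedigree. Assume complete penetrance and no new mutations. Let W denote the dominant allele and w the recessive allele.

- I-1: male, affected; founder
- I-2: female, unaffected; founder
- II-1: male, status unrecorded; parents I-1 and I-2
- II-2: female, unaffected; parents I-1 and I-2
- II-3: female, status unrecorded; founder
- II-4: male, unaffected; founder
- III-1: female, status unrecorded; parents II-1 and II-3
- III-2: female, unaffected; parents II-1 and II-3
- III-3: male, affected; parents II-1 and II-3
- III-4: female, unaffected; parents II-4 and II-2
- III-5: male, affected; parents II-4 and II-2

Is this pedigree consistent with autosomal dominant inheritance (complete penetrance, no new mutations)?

Under autosomal dominant, III-5 (affected, male) cannot arise from II-4 (unaffected) × II-2 (unaffected).

No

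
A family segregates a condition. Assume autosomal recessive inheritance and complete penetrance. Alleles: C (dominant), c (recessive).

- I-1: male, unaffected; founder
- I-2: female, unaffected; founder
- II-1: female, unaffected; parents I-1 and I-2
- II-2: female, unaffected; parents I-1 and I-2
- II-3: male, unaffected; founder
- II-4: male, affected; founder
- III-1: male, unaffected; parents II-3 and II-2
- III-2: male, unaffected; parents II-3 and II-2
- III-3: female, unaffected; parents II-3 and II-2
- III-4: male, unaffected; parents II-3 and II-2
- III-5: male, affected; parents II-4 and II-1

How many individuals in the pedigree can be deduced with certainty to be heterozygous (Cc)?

1

Obligate heterozygotes: II-1 is unaffected so carries C and passed c to III-5 (cc), so II-1 is Cc.
Every other individual is either homozygous by phenotype or has at least one consistent homozygous assignment, so the count is 1.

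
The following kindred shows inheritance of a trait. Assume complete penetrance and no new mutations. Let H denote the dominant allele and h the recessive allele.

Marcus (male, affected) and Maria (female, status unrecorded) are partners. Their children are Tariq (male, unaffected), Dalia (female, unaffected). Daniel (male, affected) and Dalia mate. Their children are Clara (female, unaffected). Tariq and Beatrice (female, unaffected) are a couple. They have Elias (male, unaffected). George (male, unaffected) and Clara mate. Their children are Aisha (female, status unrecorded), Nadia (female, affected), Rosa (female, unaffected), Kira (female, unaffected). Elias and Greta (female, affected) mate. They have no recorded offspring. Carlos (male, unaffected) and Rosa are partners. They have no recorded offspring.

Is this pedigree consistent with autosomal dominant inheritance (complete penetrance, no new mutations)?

No

Under autosomal dominant, Nadia (affected, female) cannot arise from George (unaffected) × Clara (unaffected).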